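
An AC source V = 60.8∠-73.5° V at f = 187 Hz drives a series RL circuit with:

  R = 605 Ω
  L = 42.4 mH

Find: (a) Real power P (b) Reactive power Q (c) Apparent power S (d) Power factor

Step 1 — Angular frequency: ω = 2π·f = 2π·187 = 1175 rad/s.
Step 2 — Component impedances:
  R: Z = R = 605 Ω
  L: Z = jωL = j·1175·0.0424 = 0 + j49.82 Ω
Step 3 — Series combination: Z_total = R + L = 605 + j49.82 Ω = 607∠4.7° Ω.
Step 4 — Source phasor: V = 60.8∠-73.5° V = 17.27 - j58.3 V.
Step 5 — Current: I = V / Z = 0.02047 - j0.09804 A = 0.1002∠-78.2° A.
Step 6 — Complex power: S = V·I* = 6.069 + j0.4997 VA.
Step 7 — Real power: P = Re(S) = 6.069 W.
Step 8 — Reactive power: Q = Im(S) = 0.4997 VAR.
Step 9 — Apparent power: |S| = 6.09 VA.
Step 10 — Power factor: PF = P/|S| = 0.9966 (lagging).

(a) P = 6.069 W  (b) Q = 0.4997 VAR  (c) S = 6.09 VA  (d) PF = 0.9966 (lagging)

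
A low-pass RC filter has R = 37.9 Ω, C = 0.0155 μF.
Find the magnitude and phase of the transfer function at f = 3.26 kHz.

Step 1 — Angular frequency: ω = 2π·3260 = 2.048e+04 rad/s.
Step 2 — Transfer function: H(jω) = 1/(1 + jωRC).
Step 3 — Denominator: 1 + jωRC = 1 + j·2.048e+04·37.9·1.55e-08 = 1 + j0.01203.
Step 4 — H = 0.9999 - j0.01203.
Step 5 — Magnitude: |H| = 0.9999 (-0.0 dB); phase: φ = -0.7°.

|H| = 0.9999 (-0.0 dB), φ = -0.7°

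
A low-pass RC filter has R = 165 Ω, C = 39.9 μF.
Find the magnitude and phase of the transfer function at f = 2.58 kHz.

Step 1 — Angular frequency: ω = 2π·2580 = 1.621e+04 rad/s.
Step 2 — Transfer function: H(jω) = 1/(1 + jωRC).
Step 3 — Denominator: 1 + jωRC = 1 + j·1.621e+04·165·3.99e-05 = 1 + j106.7.
Step 4 — H = 8.779e-05 - j0.009369.
Step 5 — Magnitude: |H| = 0.00937 (-40.6 dB); phase: φ = -89.5°.

|H| = 0.00937 (-40.6 dB), φ = -89.5°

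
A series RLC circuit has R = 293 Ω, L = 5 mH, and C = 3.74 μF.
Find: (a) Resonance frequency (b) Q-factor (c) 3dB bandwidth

Step 1 — Resonance: ω₀ = 1/√(LC) = 1/√(0.005·3.74e-06) = 7313 rad/s.
Step 2 — f₀ = ω₀/(2π) = 1164 Hz.
Step 3 — Series Q: Q = ω₀L/R = 7313·0.005/293 = 0.1248.
Step 4 — Bandwidth: Δω = ω₀/Q = 5.86e+04 rad/s; BW = Δω/(2π) = 9326 Hz.

(a) f₀ = 1164 Hz  (b) Q = 0.1248  (c) BW = 9326 Hz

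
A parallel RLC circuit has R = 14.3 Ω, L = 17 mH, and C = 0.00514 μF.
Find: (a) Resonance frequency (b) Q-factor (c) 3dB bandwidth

Step 1 — Resonance: ω₀ = 1/√(LC) = 1/√(0.017·5.14e-09) = 1.07e+05 rad/s.
Step 2 — f₀ = ω₀/(2π) = 1.703e+04 Hz.
Step 3 — Parallel Q: Q = R/(ω₀L) = 14.3/(1.07e+05·0.017) = 0.007863.
Step 4 — Bandwidth: Δω = ω₀/Q = 1.361e+07 rad/s; BW = Δω/(2π) = 2.165e+06 Hz.

(a) f₀ = 1.703e+04 Hz  (b) Q = 0.007863  (c) BW = 2.165e+06 Hz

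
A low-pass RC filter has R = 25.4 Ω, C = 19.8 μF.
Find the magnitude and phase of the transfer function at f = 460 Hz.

Step 1 — Angular frequency: ω = 2π·460 = 2890 rad/s.
Step 2 — Transfer function: H(jω) = 1/(1 + jωRC).
Step 3 — Denominator: 1 + jωRC = 1 + j·2890·25.4·1.98e-05 = 1 + j1.454.
Step 4 — H = 0.3212 - j0.467.
Step 5 — Magnitude: |H| = 0.5668 (-4.9 dB); phase: φ = -55.5°.

|H| = 0.5668 (-4.9 dB), φ = -55.5°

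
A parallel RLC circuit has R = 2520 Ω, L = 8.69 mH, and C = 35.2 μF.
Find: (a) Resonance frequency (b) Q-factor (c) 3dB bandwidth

Step 1 — Resonance: ω₀ = 1/√(LC) = 1/√(0.00869·3.52e-05) = 1808 rad/s.
Step 2 — f₀ = ω₀/(2π) = 287.8 Hz.
Step 3 — Parallel Q: Q = R/(ω₀L) = 2520/(1808·0.00869) = 160.4.
Step 4 — Bandwidth: Δω = ω₀/Q = 11.27 rad/s; BW = Δω/(2π) = 1.794 Hz.

(a) f₀ = 287.8 Hz  (b) Q = 160.4  (c) BW = 1.794 Hz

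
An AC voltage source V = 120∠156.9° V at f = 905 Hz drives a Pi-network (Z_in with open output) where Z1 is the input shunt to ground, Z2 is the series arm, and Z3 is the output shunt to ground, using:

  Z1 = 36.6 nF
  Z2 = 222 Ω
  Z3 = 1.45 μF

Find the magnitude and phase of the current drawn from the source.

Step 1 — Angular frequency: ω = 2π·f = 2π·905 = 5686 rad/s.
Step 2 — Component impedances:
  Z1: Z = 1/(jωC) = -j/(ω·C) = 0 - j4805 Ω
  Z2: Z = R = 222 Ω
  Z3: Z = 1/(jωC) = -j/(ω·C) = 0 - j121.3 Ω
Step 3 — With open output, the series arm Z2 and the output shunt Z3 appear in series to ground: Z2 + Z3 = 222 - j121.3 Ω.
Step 4 — Parallel with input shunt Z1: Z_in = Z1 || (Z2 + Z3) = 210.8 - j127.8 Ω = 246.5∠-31.2° Ω.
Step 5 — Source phasor: V = 120∠156.9° V = -110.4 + j47.08 V.
Step 6 — Ohm's law: I = V / Z_total = (-110.4 + j47.08) / (210.8 - j127.8) = -0.4819 - j0.06884 A.
Step 7 — Convert to polar: |I| = 0.4868 A, ∠I = -171.9°.

I = 0.4868∠-171.9° A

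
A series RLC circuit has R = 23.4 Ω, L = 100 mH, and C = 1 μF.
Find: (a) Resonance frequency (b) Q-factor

Step 1 — Resonance condition Im(Z)=0 gives ω₀ = 1/√(LC).
Step 2 — ω₀ = 1/√(0.1·1e-06) = 3162 rad/s.
Step 3 — f₀ = ω₀/(2π) = 503.3 Hz.
Step 4 — Series Q: Q = ω₀L/R = 3162·0.1/23.4 = 13.51.

(a) f₀ = 503.3 Hz  (b) Q = 13.51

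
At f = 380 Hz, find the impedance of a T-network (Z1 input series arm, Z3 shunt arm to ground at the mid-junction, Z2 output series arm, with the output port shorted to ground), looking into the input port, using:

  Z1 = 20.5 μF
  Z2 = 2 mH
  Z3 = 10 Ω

Step 1 — Angular frequency: ω = 2π·f = 2π·380 = 2388 rad/s.
Step 2 — Component impedances:
  Z1: Z = 1/(jωC) = -j/(ω·C) = 0 - j20.43 Ω
  Z2: Z = jωL = j·2388·0.002 = 0 + j4.775 Ω
  Z3: Z = R = 10 Ω
Step 3 — With the output port shorted to ground, the output series arm Z2 runs from the junction to ground; the shunt arm Z3 also runs from the junction to ground. They appear in parallel: Z3 || Z2 = 1.857 + j3.889 Ω.
Step 4 — Series with input arm Z1: Z_in = Z1 + (Z3 || Z2) = 1.857 - j16.54 Ω = 16.65∠-83.6° Ω.

Z = 1.857 - j16.54 Ω = 16.65∠-83.6° Ω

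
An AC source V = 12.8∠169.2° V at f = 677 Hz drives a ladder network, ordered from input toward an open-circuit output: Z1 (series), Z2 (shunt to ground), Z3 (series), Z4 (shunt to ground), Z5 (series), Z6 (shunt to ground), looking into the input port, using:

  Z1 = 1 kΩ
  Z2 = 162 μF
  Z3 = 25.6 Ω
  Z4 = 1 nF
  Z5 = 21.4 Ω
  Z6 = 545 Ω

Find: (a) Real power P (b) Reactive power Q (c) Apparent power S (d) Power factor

Step 1 — Angular frequency: ω = 2π·f = 2π·677 = 4254 rad/s.
Step 2 — Component impedances:
  Z1: Z = R = 1000 Ω
  Z2: Z = 1/(jωC) = -j/(ω·C) = 0 - j1.451 Ω
  Z3: Z = R = 25.6 Ω
  Z4: Z = 1/(jωC) = -j/(ω·C) = 0 - j2.351e+05 Ω
  Z5: Z = R = 21.4 Ω
  Z6: Z = R = 545 Ω
Step 3 — Ladder network (open output): work backward from the far end, alternating series and parallel combinations. Z_in = 1000 - j1.451 Ω = 1000∠-0.1° Ω.
Step 4 — Source phasor: V = 12.8∠169.2° V = -12.57 + j2.398 V.
Step 5 — Current: I = V / Z = -0.01258 + j0.00238 A = 0.0128∠169.3° A.
Step 6 — Complex power: S = V·I* = 0.1638 - j0.0002378 VA.
Step 7 — Real power: P = Re(S) = 0.1638 W.
Step 8 — Reactive power: Q = Im(S) = -0.0002378 VAR.
Step 9 — Apparent power: |S| = 0.1638 VA.
Step 10 — Power factor: PF = P/|S| = 1 (leading).

(a) P = 0.1638 W  (b) Q = -0.0002378 VAR  (c) S = 0.1638 VA  (d) PF = 1 (leading)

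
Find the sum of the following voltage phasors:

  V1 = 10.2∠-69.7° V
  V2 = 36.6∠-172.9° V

Step 1 — Convert each phasor to rectangular form:
  V1 = 10.2·(cos(-69.7°) + j·sin(-69.7°)) = 3.539 - j9.566 V
  V2 = 36.6·(cos(-172.9°) + j·sin(-172.9°)) = -36.32 - j4.524 V
Step 2 — Sum components: V_total = -32.78 - j14.09 V.
Step 3 — Convert to polar: |V_total| = 35.68 V, ∠V_total = -156.7°.

V_total = 35.68∠-156.7° V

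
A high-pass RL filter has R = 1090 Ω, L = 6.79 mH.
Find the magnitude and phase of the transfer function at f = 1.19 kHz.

Step 1 — Angular frequency: ω = 2π·1190 = 7477 rad/s.
Step 2 — Transfer function: H(jω) = jωL/(R + jωL).
Step 3 — Numerator jωL = j·50.77; denominator R + jωL = 1090 + j50.77.
Step 4 — H = 0.002165 + j0.04648.
Step 5 — Magnitude: |H| = 0.04653 (-26.6 dB); phase: φ = 87.3°.

|H| = 0.04653 (-26.6 dB), φ = 87.3°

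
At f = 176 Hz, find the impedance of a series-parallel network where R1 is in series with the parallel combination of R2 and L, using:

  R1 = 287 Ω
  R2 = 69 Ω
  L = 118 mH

Step 1 — Angular frequency: ω = 2π·f = 2π·176 = 1106 rad/s.
Step 2 — Component impedances:
  R1: Z = R = 287 Ω
  R2: Z = R = 69 Ω
  L: Z = jωL = j·1106·0.118 = 0 + j130.5 Ω
Step 3 — Parallel branch: R2 || L = 1/(1/R2 + 1/L) = 53.92 + j28.51 Ω.
Step 4 — Series with R1: Z_total = R1 + (R2 || L) = 340.9 + j28.51 Ω = 342.1∠4.8° Ω.

Z = 340.9 + j28.51 Ω = 342.1∠4.8° Ω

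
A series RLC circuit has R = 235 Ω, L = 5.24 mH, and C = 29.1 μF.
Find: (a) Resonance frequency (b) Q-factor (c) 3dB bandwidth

Step 1 — Resonance condition Im(Z)=0 gives ω₀ = 1/√(LC).
Step 2 — ω₀ = 1/√(0.00524·2.91e-05) = 2561 rad/s.
Step 3 — f₀ = ω₀/(2π) = 407.6 Hz.
Step 4 — Series Q: Q = ω₀L/R = 2561·0.00524/235 = 0.0571.
Step 5 — 3dB bandwidth: Δω = ω₀/Q = 4.485e+04 rad/s; BW = Δω/(2π) = 7138 Hz.

(a) f₀ = 407.6 Hz  (b) Q = 0.0571  (c) BW = 7138 Hz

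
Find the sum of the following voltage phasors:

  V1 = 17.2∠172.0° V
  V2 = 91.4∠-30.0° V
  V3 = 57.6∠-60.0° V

Step 1 — Convert each phasor to rectangular form:
  V1 = 17.2·(cos(172.0°) + j·sin(172.0°)) = -17.03 + j2.394 V
  V2 = 91.4·(cos(-30.0°) + j·sin(-30.0°)) = 79.15 - j45.7 V
  V3 = 57.6·(cos(-60.0°) + j·sin(-60.0°)) = 28.8 - j49.88 V
Step 2 — Sum components: V_total = 90.92 - j93.19 V.
Step 3 — Convert to polar: |V_total| = 130.2 V, ∠V_total = -45.7°.

V_total = 130.2∠-45.7° V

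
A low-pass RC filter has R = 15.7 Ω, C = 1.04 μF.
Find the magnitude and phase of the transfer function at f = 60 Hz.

Step 1 — Angular frequency: ω = 2π·60 = 377 rad/s.
Step 2 — Transfer function: H(jω) = 1/(1 + jωRC).
Step 3 — Denominator: 1 + jωRC = 1 + j·377·15.7·1.04e-06 = 1 + j0.006156.
Step 4 — H = 1 - j0.006155.
Step 5 — Magnitude: |H| = 1 (-0.0 dB); phase: φ = -0.4°.

|H| = 1 (-0.0 dB), φ = -0.4°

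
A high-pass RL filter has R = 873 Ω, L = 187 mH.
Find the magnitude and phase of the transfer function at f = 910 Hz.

Step 1 — Angular frequency: ω = 2π·910 = 5718 rad/s.
Step 2 — Transfer function: H(jω) = jωL/(R + jωL).
Step 3 — Numerator jωL = j·1069; denominator R + jωL = 873 + j1069.
Step 4 — H = 0.6 + j0.4899.
Step 5 — Magnitude: |H| = 0.7746 (-2.2 dB); phase: φ = 39.2°.

|H| = 0.7746 (-2.2 dB), φ = 39.2°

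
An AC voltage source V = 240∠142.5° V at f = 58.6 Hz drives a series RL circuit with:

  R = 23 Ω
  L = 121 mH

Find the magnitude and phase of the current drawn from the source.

Step 1 — Angular frequency: ω = 2π·f = 2π·58.6 = 368.2 rad/s.
Step 2 — Component impedances:
  R: Z = R = 23 Ω
  L: Z = jωL = j·368.2·0.121 = 0 + j44.55 Ω
Step 3 — Series combination: Z_total = R + L = 23 + j44.55 Ω = 50.14∠62.7° Ω.
Step 4 — Source phasor: V = 240∠142.5° V = -190.4 + j146.1 V.
Step 5 — Ohm's law: I = V / Z_total = (-190.4 + j146.1) / (23 + j44.55) = 0.8472 + j4.711 A.
Step 6 — Convert to polar: |I| = 4.787 A, ∠I = 79.8°.

I = 4.787∠79.8° A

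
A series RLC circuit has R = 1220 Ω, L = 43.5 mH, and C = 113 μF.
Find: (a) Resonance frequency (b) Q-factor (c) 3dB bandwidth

Step 1 — Resonance: ω₀ = 1/√(LC) = 1/√(0.0435·0.000113) = 451 rad/s.
Step 2 — f₀ = ω₀/(2π) = 71.79 Hz.
Step 3 — Series Q: Q = ω₀L/R = 451·0.0435/1220 = 0.01608.
Step 4 — Bandwidth: Δω = ω₀/Q = 2.805e+04 rad/s; BW = Δω/(2π) = 4464 Hz.

(a) f₀ = 71.79 Hz  (b) Q = 0.01608  (c) BW = 4464 Hz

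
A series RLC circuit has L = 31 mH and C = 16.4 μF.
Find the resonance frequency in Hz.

Step 1 — Resonance condition Im(Z)=0 gives ω₀ = 1/√(LC).
Step 2 — ω₀ = 1/√(0.031·1.64e-05) = 1402 rad/s.
Step 3 — f₀ = ω₀/(2π) = 223.2 Hz.

f₀ = 223.2 Hz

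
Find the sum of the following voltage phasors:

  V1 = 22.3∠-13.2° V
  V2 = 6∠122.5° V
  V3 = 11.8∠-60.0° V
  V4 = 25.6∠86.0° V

Step 1 — Convert each phasor to rectangular form:
  V1 = 22.3·(cos(-13.2°) + j·sin(-13.2°)) = 21.71 - j5.092 V
  V2 = 6·(cos(122.5°) + j·sin(122.5°)) = -3.224 + j5.06 V
  V3 = 11.8·(cos(-60.0°) + j·sin(-60.0°)) = 5.9 - j10.22 V
  V4 = 25.6·(cos(86.0°) + j·sin(86.0°)) = 1.786 + j25.54 V
Step 2 — Sum components: V_total = 26.17 + j15.29 V.
Step 3 — Convert to polar: |V_total| = 30.31 V, ∠V_total = 30.3°.

V_total = 30.31∠30.3° V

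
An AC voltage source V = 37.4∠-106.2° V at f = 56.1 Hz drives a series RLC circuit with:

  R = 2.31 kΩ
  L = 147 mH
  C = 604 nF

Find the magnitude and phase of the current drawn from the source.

Step 1 — Angular frequency: ω = 2π·f = 2π·56.1 = 352.5 rad/s.
Step 2 — Component impedances:
  R: Z = R = 2310 Ω
  L: Z = jωL = j·352.5·0.147 = 0 + j51.82 Ω
  C: Z = 1/(jωC) = -j/(ω·C) = 0 - j4697 Ω
Step 3 — Series combination: Z_total = R + L + C = 2310 - j4645 Ω = 5188∠-63.6° Ω.
Step 4 — Source phasor: V = 37.4∠-106.2° V = -10.43 - j35.91 V.
Step 5 — Ohm's law: I = V / Z_total = (-10.43 - j35.91) / (2310 - j4645) = 0.005303 - j0.004883 A.
Step 6 — Convert to polar: |I| = 0.007209 A, ∠I = -42.6°.

I = 0.007209∠-42.6° A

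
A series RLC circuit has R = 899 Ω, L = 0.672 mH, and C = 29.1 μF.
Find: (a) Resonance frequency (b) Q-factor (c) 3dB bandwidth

Step 1 — Resonance condition Im(Z)=0 gives ω₀ = 1/√(LC).
Step 2 — ω₀ = 1/√(0.000672·2.91e-05) = 7151 rad/s.
Step 3 — f₀ = ω₀/(2π) = 1138 Hz.
Step 4 — Series Q: Q = ω₀L/R = 7151·0.000672/899 = 0.005345.
Step 5 — 3dB bandwidth: Δω = ω₀/Q = 1.338e+06 rad/s; BW = Δω/(2π) = 2.129e+05 Hz.

(a) f₀ = 1138 Hz  (b) Q = 0.005345  (c) BW = 2.129e+05 Hz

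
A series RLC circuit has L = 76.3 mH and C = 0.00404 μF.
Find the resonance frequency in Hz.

Step 1 — Resonance condition Im(Z)=0 gives ω₀ = 1/√(LC).
Step 2 — ω₀ = 1/√(0.0763·4.04e-09) = 5.696e+04 rad/s.
Step 3 — f₀ = ω₀/(2π) = 9065 Hz.

f₀ = 9065 Hz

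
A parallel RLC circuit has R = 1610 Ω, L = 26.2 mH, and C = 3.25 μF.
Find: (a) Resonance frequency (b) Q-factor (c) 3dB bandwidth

Step 1 — Resonance: ω₀ = 1/√(LC) = 1/√(0.0262·3.25e-06) = 3427 rad/s.
Step 2 — f₀ = ω₀/(2π) = 545.4 Hz.
Step 3 — Parallel Q: Q = R/(ω₀L) = 1610/(3427·0.0262) = 17.93.
Step 4 — Bandwidth: Δω = ω₀/Q = 191.1 rad/s; BW = Δω/(2π) = 30.42 Hz.

(a) f₀ = 545.4 Hz  (b) Q = 17.93  (c) BW = 30.42 Hz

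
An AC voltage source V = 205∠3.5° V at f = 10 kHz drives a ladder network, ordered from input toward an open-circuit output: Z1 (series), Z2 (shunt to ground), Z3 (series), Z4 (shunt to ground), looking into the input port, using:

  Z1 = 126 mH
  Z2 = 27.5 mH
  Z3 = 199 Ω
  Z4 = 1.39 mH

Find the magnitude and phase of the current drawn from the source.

Step 1 — Angular frequency: ω = 2π·f = 2π·1e+04 = 6.283e+04 rad/s.
Step 2 — Component impedances:
  Z1: Z = jωL = j·6.283e+04·0.126 = 0 + j7917 Ω
  Z2: Z = jωL = j·6.283e+04·0.0275 = 0 + j1728 Ω
  Z3: Z = R = 199 Ω
  Z4: Z = jωL = j·6.283e+04·0.00139 = 0 + j87.34 Ω
Step 3 — Ladder network (open output): work backward from the far end, alternating series and parallel combinations. Z_in = 178.2 + j8019 Ω = 8021∠88.7° Ω.
Step 4 — Source phasor: V = 205∠3.5° V = 204.6 + j12.51 V.
Step 5 — Ohm's law: I = V / Z_total = (204.6 + j12.51) / (178.2 + j8019) = 0.002126 - j0.02547 A.
Step 6 — Convert to polar: |I| = 0.02556 A, ∠I = -85.2°.

I = 0.02556∠-85.2° A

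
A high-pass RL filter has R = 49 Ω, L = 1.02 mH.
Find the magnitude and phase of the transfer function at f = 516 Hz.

Step 1 — Angular frequency: ω = 2π·516 = 3242 rad/s.
Step 2 — Transfer function: H(jω) = jωL/(R + jωL).
Step 3 — Numerator jωL = j·3.307; denominator R + jωL = 49 + j3.307.
Step 4 — H = 0.004534 + j0.06718.
Step 5 — Magnitude: |H| = 0.06734 (-23.4 dB); phase: φ = 86.1°.

|H| = 0.06734 (-23.4 dB), φ = 86.1°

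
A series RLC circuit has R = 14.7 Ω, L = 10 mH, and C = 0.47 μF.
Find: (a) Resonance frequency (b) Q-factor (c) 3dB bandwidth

Step 1 — Resonance: ω₀ = 1/√(LC) = 1/√(0.01·4.7e-07) = 1.459e+04 rad/s.
Step 2 — f₀ = ω₀/(2π) = 2322 Hz.
Step 3 — Series Q: Q = ω₀L/R = 1.459e+04·0.01/14.7 = 9.923.
Step 4 — Bandwidth: Δω = ω₀/Q = 1470 rad/s; BW = Δω/(2π) = 234 Hz.

(a) f₀ = 2322 Hz  (b) Q = 9.923  (c) BW = 234 Hz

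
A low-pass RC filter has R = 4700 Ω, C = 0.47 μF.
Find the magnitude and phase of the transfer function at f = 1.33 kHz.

Step 1 — Angular frequency: ω = 2π·1330 = 8357 rad/s.
Step 2 — Transfer function: H(jω) = 1/(1 + jωRC).
Step 3 — Denominator: 1 + jωRC = 1 + j·8357·4700·4.7e-07 = 1 + j18.46.
Step 4 — H = 0.002926 - j0.05401.
Step 5 — Magnitude: |H| = 0.05409 (-25.3 dB); phase: φ = -86.9°.

|H| = 0.05409 (-25.3 dB), φ = -86.9°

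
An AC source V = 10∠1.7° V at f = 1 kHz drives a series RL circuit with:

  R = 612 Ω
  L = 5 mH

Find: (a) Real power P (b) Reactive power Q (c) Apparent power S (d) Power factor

Step 1 — Angular frequency: ω = 2π·f = 2π·1000 = 6283 rad/s.
Step 2 — Component impedances:
  R: Z = R = 612 Ω
  L: Z = jωL = j·6283·0.005 = 0 + j31.42 Ω
Step 3 — Series combination: Z_total = R + L = 612 + j31.42 Ω = 612.8∠2.9° Ω.
Step 4 — Source phasor: V = 10∠1.7° V = 9.996 + j0.2967 V.
Step 5 — Current: I = V / Z = 0.01631 - j0.0003527 A = 0.01632∠-1.2° A.
Step 6 — Complex power: S = V·I* = 0.163 + j0.008366 VA.
Step 7 — Real power: P = Re(S) = 0.163 W.
Step 8 — Reactive power: Q = Im(S) = 0.008366 VAR.
Step 9 — Apparent power: |S| = 0.1632 VA.
Step 10 — Power factor: PF = P/|S| = 0.9987 (lagging).

(a) P = 0.163 W  (b) Q = 0.008366 VAR  (c) S = 0.1632 VA  (d) PF = 0.9987 (lagging)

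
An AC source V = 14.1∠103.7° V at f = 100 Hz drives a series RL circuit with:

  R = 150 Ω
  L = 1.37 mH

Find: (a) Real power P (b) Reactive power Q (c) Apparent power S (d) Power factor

Step 1 — Angular frequency: ω = 2π·f = 2π·100 = 628.3 rad/s.
Step 2 — Component impedances:
  R: Z = R = 150 Ω
  L: Z = jωL = j·628.3·0.00137 = 0 + j0.8608 Ω
Step 3 — Series combination: Z_total = R + L = 150 + j0.8608 Ω = 150∠0.3° Ω.
Step 4 — Source phasor: V = 14.1∠103.7° V = -3.339 + j13.7 V.
Step 5 — Current: I = V / Z = -0.02174 + j0.09145 A = 0.094∠103.4° A.
Step 6 — Complex power: S = V·I* = 1.325 + j0.007606 VA.
Step 7 — Real power: P = Re(S) = 1.325 W.
Step 8 — Reactive power: Q = Im(S) = 0.007606 VAR.
Step 9 — Apparent power: |S| = 1.325 VA.
Step 10 — Power factor: PF = P/|S| = 1 (lagging).

(a) P = 1.325 W  (b) Q = 0.007606 VAR  (c) S = 1.325 VA  (d) PF = 1 (lagging)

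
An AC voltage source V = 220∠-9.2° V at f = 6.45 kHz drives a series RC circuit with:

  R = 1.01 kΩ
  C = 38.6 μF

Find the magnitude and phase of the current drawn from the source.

Step 1 — Angular frequency: ω = 2π·f = 2π·6450 = 4.053e+04 rad/s.
Step 2 — Component impedances:
  R: Z = R = 1010 Ω
  C: Z = 1/(jωC) = -j/(ω·C) = 0 - j0.6393 Ω
Step 3 — Series combination: Z_total = R + C = 1010 - j0.6393 Ω = 1010∠-0.0° Ω.
Step 4 — Source phasor: V = 220∠-9.2° V = 217.2 - j35.17 V.
Step 5 — Ohm's law: I = V / Z_total = (217.2 - j35.17) / (1010 - j0.6393) = 0.215 - j0.03469 A.
Step 6 — Convert to polar: |I| = 0.2178 A, ∠I = -9.2°.

I = 0.2178∠-9.2° A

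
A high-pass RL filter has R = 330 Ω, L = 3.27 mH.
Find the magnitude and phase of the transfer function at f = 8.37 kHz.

Step 1 — Angular frequency: ω = 2π·8370 = 5.259e+04 rad/s.
Step 2 — Transfer function: H(jω) = jωL/(R + jωL).
Step 3 — Numerator jωL = j·172; denominator R + jωL = 330 + j172.
Step 4 — H = 0.2136 + j0.4098.
Step 5 — Magnitude: |H| = 0.4621 (-6.7 dB); phase: φ = 62.5°.

|H| = 0.4621 (-6.7 dB), φ = 62.5°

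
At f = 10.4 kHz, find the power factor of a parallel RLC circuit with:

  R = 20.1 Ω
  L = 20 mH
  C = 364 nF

Step 1 — Angular frequency: ω = 2π·f = 2π·1.04e+04 = 6.535e+04 rad/s.
Step 2 — Component impedances:
  R: Z = R = 20.1 Ω
  L: Z = jωL = j·6.535e+04·0.02 = 0 + j1307 Ω
  C: Z = 1/(jωC) = -j/(ω·C) = 0 - j42.04 Ω
Step 3 — Parallel combination: 1/Z_total = 1/R + 1/L + 1/C; Z_total = 16.56 - j7.66 Ω = 18.24∠-24.8° Ω.
Step 4 — Power factor: PF = cos(φ) = Re(Z)/|Z| = 16.5555/18.2418 = 0.9076.
Step 5 — Type: Im(Z) = -7.66 ⇒ leading (phase φ = -24.8°).

PF = 0.9076 (leading, φ = -24.8°)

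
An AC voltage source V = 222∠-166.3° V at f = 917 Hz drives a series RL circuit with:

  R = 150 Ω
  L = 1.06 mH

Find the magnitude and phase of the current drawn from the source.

Step 1 — Angular frequency: ω = 2π·f = 2π·917 = 5762 rad/s.
Step 2 — Component impedances:
  R: Z = R = 150 Ω
  L: Z = jωL = j·5762·0.00106 = 0 + j6.107 Ω
Step 3 — Series combination: Z_total = R + L = 150 + j6.107 Ω = 150.1∠2.3° Ω.
Step 4 — Source phasor: V = 222∠-166.3° V = -215.7 - j52.58 V.
Step 5 — Ohm's law: I = V / Z_total = (-215.7 - j52.58) / (150 + j6.107) = -1.45 - j0.2915 A.
Step 6 — Convert to polar: |I| = 1.479 A, ∠I = -168.6°.

I = 1.479∠-168.6° A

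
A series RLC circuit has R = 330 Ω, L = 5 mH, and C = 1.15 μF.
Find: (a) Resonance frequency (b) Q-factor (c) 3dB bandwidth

Step 1 — Resonance condition Im(Z)=0 gives ω₀ = 1/√(LC).
Step 2 — ω₀ = 1/√(0.005·1.15e-06) = 1.319e+04 rad/s.
Step 3 — f₀ = ω₀/(2π) = 2099 Hz.
Step 4 — Series Q: Q = ω₀L/R = 1.319e+04·0.005/330 = 0.1998.
Step 5 — 3dB bandwidth: Δω = ω₀/Q = 6.6e+04 rad/s; BW = Δω/(2π) = 1.05e+04 Hz.

(a) f₀ = 2099 Hz  (b) Q = 0.1998  (c) BW = 1.05e+04 Hz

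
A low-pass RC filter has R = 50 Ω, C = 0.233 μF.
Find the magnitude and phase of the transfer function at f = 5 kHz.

Step 1 — Angular frequency: ω = 2π·5000 = 3.142e+04 rad/s.
Step 2 — Transfer function: H(jω) = 1/(1 + jωRC).
Step 3 — Denominator: 1 + jωRC = 1 + j·3.142e+04·50·2.33e-07 = 1 + j0.366.
Step 4 — H = 0.8819 - j0.3228.
Step 5 — Magnitude: |H| = 0.9391 (-0.5 dB); phase: φ = -20.1°.

|H| = 0.9391 (-0.5 dB), φ = -20.1°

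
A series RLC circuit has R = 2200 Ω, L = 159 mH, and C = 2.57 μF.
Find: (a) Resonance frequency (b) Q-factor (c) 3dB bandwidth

Step 1 — Resonance: ω₀ = 1/√(LC) = 1/√(0.159·2.57e-06) = 1564 rad/s.
Step 2 — f₀ = ω₀/(2π) = 249 Hz.
Step 3 — Series Q: Q = ω₀L/R = 1564·0.159/2200 = 0.1131.
Step 4 — Bandwidth: Δω = ω₀/Q = 1.384e+04 rad/s; BW = Δω/(2π) = 2202 Hz.

(a) f₀ = 249 Hz  (b) Q = 0.1131  (c) BW = 2202 Hz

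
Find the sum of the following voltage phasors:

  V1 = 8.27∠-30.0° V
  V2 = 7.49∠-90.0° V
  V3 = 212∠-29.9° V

Step 1 — Convert each phasor to rectangular form:
  V1 = 8.27·(cos(-30.0°) + j·sin(-30.0°)) = 7.162 - j4.135 V
  V2 = 7.49·(cos(-90.0°) + j·sin(-90.0°)) = 0 - j7.49 V
  V3 = 212·(cos(-29.9°) + j·sin(-29.9°)) = 183.8 - j105.7 V
Step 2 — Sum components: V_total = 190.9 - j117.3 V.
Step 3 — Convert to polar: |V_total| = 224.1 V, ∠V_total = -31.6°.

V_total = 224.1∠-31.6° V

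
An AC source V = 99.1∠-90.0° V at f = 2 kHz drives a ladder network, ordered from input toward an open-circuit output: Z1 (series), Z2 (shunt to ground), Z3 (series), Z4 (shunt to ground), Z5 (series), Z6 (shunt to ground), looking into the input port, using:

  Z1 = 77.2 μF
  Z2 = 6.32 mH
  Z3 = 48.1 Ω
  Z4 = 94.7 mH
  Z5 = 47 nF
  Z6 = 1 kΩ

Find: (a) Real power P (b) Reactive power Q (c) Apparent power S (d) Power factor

Step 1 — Angular frequency: ω = 2π·f = 2π·2000 = 1.257e+04 rad/s.
Step 2 — Component impedances:
  Z1: Z = 1/(jωC) = -j/(ω·C) = 0 - j1.031 Ω
  Z2: Z = jωL = j·1.257e+04·0.00632 = 0 + j79.42 Ω
  Z3: Z = R = 48.1 Ω
  Z4: Z = jωL = j·1.257e+04·0.0947 = 0 + j1190 Ω
  Z5: Z = 1/(jωC) = -j/(ω·C) = 0 - j1693 Ω
  Z6: Z = R = 1000 Ω
Step 3 — Ladder network (open output): work backward from the far end, alternating series and parallel combinations. Z_in = 1.559 + j75.96 Ω = 75.97∠88.8° Ω.
Step 4 — Source phasor: V = 99.1∠-90.0° V = 0 - j99.1 V.
Step 5 — Current: I = V / Z = -1.304 - j0.02677 A = 1.304∠-178.8° A.
Step 6 — Complex power: S = V·I* = 2.653 + j129.2 VA.
Step 7 — Real power: P = Re(S) = 2.653 W.
Step 8 — Reactive power: Q = Im(S) = 129.2 VAR.
Step 9 — Apparent power: |S| = 129.3 VA.
Step 10 — Power factor: PF = P/|S| = 0.02052 (lagging).

(a) P = 2.653 W  (b) Q = 129.2 VAR  (c) S = 129.3 VA  (d) PF = 0.02052 (lagging)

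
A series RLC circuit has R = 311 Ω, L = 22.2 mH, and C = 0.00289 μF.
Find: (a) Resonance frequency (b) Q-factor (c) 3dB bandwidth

Step 1 — Resonance: ω₀ = 1/√(LC) = 1/√(0.0222·2.89e-09) = 1.248e+05 rad/s.
Step 2 — f₀ = ω₀/(2π) = 1.987e+04 Hz.
Step 3 — Series Q: Q = ω₀L/R = 1.248e+05·0.0222/311 = 8.912.
Step 4 — Bandwidth: Δω = ω₀/Q = 1.401e+04 rad/s; BW = Δω/(2π) = 2230 Hz.

(a) f₀ = 1.987e+04 Hz  (b) Q = 8.912  (c) BW = 2230 Hz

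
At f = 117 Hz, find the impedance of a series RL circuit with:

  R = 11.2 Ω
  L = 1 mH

Step 1 — Angular frequency: ω = 2π·f = 2π·117 = 735.1 rad/s.
Step 2 — Component impedances:
  R: Z = R = 11.2 Ω
  L: Z = jωL = j·735.1·0.001 = 0 + j0.7351 Ω
Step 3 — Series combination: Z_total = R + L = 11.2 + j0.7351 Ω = 11.22∠3.8° Ω.

Z = 11.2 + j0.7351 Ω = 11.22∠3.8° Ω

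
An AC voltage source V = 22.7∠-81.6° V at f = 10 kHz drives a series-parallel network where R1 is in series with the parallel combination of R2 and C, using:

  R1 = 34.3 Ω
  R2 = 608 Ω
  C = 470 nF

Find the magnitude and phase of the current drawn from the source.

Step 1 — Angular frequency: ω = 2π·f = 2π·1e+04 = 6.283e+04 rad/s.
Step 2 — Component impedances:
  R1: Z = R = 34.3 Ω
  R2: Z = R = 608 Ω
  C: Z = 1/(jωC) = -j/(ω·C) = 0 - j33.86 Ω
Step 3 — Parallel branch: R2 || C = 1/(1/R2 + 1/C) = 1.88 - j33.76 Ω.
Step 4 — Series with R1: Z_total = R1 + (R2 || C) = 36.18 - j33.76 Ω = 49.48∠-43.0° Ω.
Step 5 — Source phasor: V = 22.7∠-81.6° V = 3.316 - j22.46 V.
Step 6 — Ohm's law: I = V / Z_total = (3.316 - j22.46) / (36.18 - j33.76) = 0.3586 - j0.2861 A.
Step 7 — Convert to polar: |I| = 0.4587 A, ∠I = -38.6°.

I = 0.4587∠-38.6° A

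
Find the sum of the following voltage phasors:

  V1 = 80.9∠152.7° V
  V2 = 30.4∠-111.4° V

Step 1 — Convert each phasor to rectangular form:
  V1 = 80.9·(cos(152.7°) + j·sin(152.7°)) = -71.89 + j37.1 V
  V2 = 30.4·(cos(-111.4°) + j·sin(-111.4°)) = -11.09 - j28.3 V
Step 2 — Sum components: V_total = -82.98 + j8.801 V.
Step 3 — Convert to polar: |V_total| = 83.45 V, ∠V_total = 173.9°.

V_total = 83.45∠173.9° V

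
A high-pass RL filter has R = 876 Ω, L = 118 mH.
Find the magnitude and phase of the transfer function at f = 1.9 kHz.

Step 1 — Angular frequency: ω = 2π·1900 = 1.194e+04 rad/s.
Step 2 — Transfer function: H(jω) = jωL/(R + jωL).
Step 3 — Numerator jωL = j·1409; denominator R + jωL = 876 + j1409.
Step 4 — H = 0.7211 + j0.4484.
Step 5 — Magnitude: |H| = 0.8492 (-1.4 dB); phase: φ = 31.9°.

|H| = 0.8492 (-1.4 dB), φ = 31.9°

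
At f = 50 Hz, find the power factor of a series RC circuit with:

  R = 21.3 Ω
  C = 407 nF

Step 1 — Angular frequency: ω = 2π·f = 2π·50 = 314.2 rad/s.
Step 2 — Component impedances:
  R: Z = R = 21.3 Ω
  C: Z = 1/(jωC) = -j/(ω·C) = 0 - j7821 Ω
Step 3 — Series combination: Z_total = R + C = 21.3 - j7821 Ω = 7821∠-89.8° Ω.
Step 4 — Power factor: PF = cos(φ) = Re(Z)/|Z| = 21.3/7821 = 0.002723.
Step 5 — Type: Im(Z) = -7821 ⇒ leading (phase φ = -89.8°).

PF = 0.002723 (leading, φ = -89.8°)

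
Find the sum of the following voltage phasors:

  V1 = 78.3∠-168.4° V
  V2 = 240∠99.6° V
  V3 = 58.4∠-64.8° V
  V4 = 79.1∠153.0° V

Step 1 — Convert each phasor to rectangular form:
  V1 = 78.3·(cos(-168.4°) + j·sin(-168.4°)) = -76.7 - j15.74 V
  V2 = 240·(cos(99.6°) + j·sin(99.6°)) = -40.02 + j236.6 V
  V3 = 58.4·(cos(-64.8°) + j·sin(-64.8°)) = 24.87 - j52.84 V
  V4 = 79.1·(cos(153.0°) + j·sin(153.0°)) = -70.48 + j35.91 V
Step 2 — Sum components: V_total = -162.3 + j204 V.
Step 3 — Convert to polar: |V_total| = 260.7 V, ∠V_total = 128.5°.

V_total = 260.7∠128.5° V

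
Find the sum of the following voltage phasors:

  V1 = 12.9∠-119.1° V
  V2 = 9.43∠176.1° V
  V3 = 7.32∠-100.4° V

Step 1 — Convert each phasor to rectangular form:
  V1 = 12.9·(cos(-119.1°) + j·sin(-119.1°)) = -6.274 - j11.27 V
  V2 = 9.43·(cos(176.1°) + j·sin(176.1°)) = -9.408 + j0.6414 V
  V3 = 7.32·(cos(-100.4°) + j·sin(-100.4°)) = -1.321 - j7.2 V
Step 2 — Sum components: V_total = -17 - j17.83 V.
Step 3 — Convert to polar: |V_total| = 24.64 V, ∠V_total = -133.6°.

V_total = 24.64∠-133.6° V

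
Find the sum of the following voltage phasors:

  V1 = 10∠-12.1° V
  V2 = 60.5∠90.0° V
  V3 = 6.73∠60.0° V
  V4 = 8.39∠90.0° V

Step 1 — Convert each phasor to rectangular form:
  V1 = 10·(cos(-12.1°) + j·sin(-12.1°)) = 9.778 - j2.096 V
  V2 = 60.5·(cos(90.0°) + j·sin(90.0°)) = 0 + j60.5 V
  V3 = 6.73·(cos(60.0°) + j·sin(60.0°)) = 3.365 + j5.828 V
  V4 = 8.39·(cos(90.0°) + j·sin(90.0°)) = 0 + j8.39 V
Step 2 — Sum components: V_total = 13.14 + j72.62 V.
Step 3 — Convert to polar: |V_total| = 73.8 V, ∠V_total = 79.7°.

V_total = 73.8∠79.7° V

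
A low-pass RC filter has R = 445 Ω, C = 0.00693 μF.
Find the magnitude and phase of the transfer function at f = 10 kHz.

Step 1 — Angular frequency: ω = 2π·1e+04 = 6.283e+04 rad/s.
Step 2 — Transfer function: H(jω) = 1/(1 + jωRC).
Step 3 — Denominator: 1 + jωRC = 1 + j·6.283e+04·445·6.93e-09 = 1 + j0.1938.
Step 4 — H = 0.9638 - j0.1868.
Step 5 — Magnitude: |H| = 0.9817 (-0.2 dB); phase: φ = -11.0°.

|H| = 0.9817 (-0.2 dB), φ = -11.0°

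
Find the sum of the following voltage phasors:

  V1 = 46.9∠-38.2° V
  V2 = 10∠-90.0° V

Step 1 — Convert each phasor to rectangular form:
  V1 = 46.9·(cos(-38.2°) + j·sin(-38.2°)) = 36.86 - j29 V
  V2 = 10·(cos(-90.0°) + j·sin(-90.0°)) = 0 - j10 V
Step 2 — Sum components: V_total = 36.86 - j39 V.
Step 3 — Convert to polar: |V_total| = 53.66 V, ∠V_total = -46.6°.

V_total = 53.66∠-46.6° V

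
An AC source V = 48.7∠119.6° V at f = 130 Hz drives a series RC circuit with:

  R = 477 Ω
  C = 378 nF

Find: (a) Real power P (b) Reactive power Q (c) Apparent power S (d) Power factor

Step 1 — Angular frequency: ω = 2π·f = 2π·130 = 816.8 rad/s.
Step 2 — Component impedances:
  R: Z = R = 477 Ω
  C: Z = 1/(jωC) = -j/(ω·C) = 0 - j3239 Ω
Step 3 — Series combination: Z_total = R + C = 477 - j3239 Ω = 3274∠-81.6° Ω.
Step 4 — Source phasor: V = 48.7∠119.6° V = -24.05 + j42.34 V.
Step 5 — Current: I = V / Z = -0.01387 - j0.005385 A = 0.01488∠-158.8° A.
Step 6 — Complex power: S = V·I* = 0.1056 - j0.7167 VA.
Step 7 — Real power: P = Re(S) = 0.1056 W.
Step 8 — Reactive power: Q = Im(S) = -0.7167 VAR.
Step 9 — Apparent power: |S| = 0.7245 VA.
Step 10 — Power factor: PF = P/|S| = 0.1457 (leading).

(a) P = 0.1056 W  (b) Q = -0.7167 VAR  (c) S = 0.7245 VA  (d) PF = 0.1457 (leading)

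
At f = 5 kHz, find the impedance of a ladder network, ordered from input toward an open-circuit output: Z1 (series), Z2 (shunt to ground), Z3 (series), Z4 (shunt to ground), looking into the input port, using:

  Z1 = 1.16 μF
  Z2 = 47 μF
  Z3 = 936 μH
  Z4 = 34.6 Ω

Step 1 — Angular frequency: ω = 2π·f = 2π·5000 = 3.142e+04 rad/s.
Step 2 — Component impedances:
  Z1: Z = 1/(jωC) = -j/(ω·C) = 0 - j27.44 Ω
  Z2: Z = 1/(jωC) = -j/(ω·C) = 0 - j0.6773 Ω
  Z3: Z = jωL = j·3.142e+04·0.000936 = 0 + j29.41 Ω
  Z4: Z = R = 34.6 Ω
Step 3 — Ladder network (open output): work backward from the far end, alternating series and parallel combinations. Z_in = 0.007847 - j28.12 Ω = 28.12∠-90.0° Ω.

Z = 0.007847 - j28.12 Ω = 28.12∠-90.0° Ω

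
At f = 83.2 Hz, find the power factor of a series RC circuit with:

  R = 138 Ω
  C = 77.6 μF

Step 1 — Angular frequency: ω = 2π·f = 2π·83.2 = 522.8 rad/s.
Step 2 — Component impedances:
  R: Z = R = 138 Ω
  C: Z = 1/(jωC) = -j/(ω·C) = 0 - j24.65 Ω
Step 3 — Series combination: Z_total = R + C = 138 - j24.65 Ω = 140.2∠-10.1° Ω.
Step 4 — Power factor: PF = cos(φ) = Re(Z)/|Z| = 138/140.18 = 0.9844.
Step 5 — Type: Im(Z) = -24.65 ⇒ leading (phase φ = -10.1°).

PF = 0.9844 (leading, φ = -10.1°)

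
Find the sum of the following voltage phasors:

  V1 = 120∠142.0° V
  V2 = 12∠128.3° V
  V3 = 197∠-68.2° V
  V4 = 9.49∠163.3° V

Step 1 — Convert each phasor to rectangular form:
  V1 = 120·(cos(142.0°) + j·sin(142.0°)) = -94.56 + j73.88 V
  V2 = 12·(cos(128.3°) + j·sin(128.3°)) = -7.437 + j9.417 V
  V3 = 197·(cos(-68.2°) + j·sin(-68.2°)) = 73.16 - j182.9 V
  V4 = 9.49·(cos(163.3°) + j·sin(163.3°)) = -9.09 + j2.727 V
Step 2 — Sum components: V_total = -37.93 - j96.89 V.
Step 3 — Convert to polar: |V_total| = 104 V, ∠V_total = -111.4°.

V_total = 104∠-111.4° V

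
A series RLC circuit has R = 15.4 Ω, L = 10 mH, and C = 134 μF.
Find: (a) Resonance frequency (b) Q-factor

Step 1 — Resonance condition Im(Z)=0 gives ω₀ = 1/√(LC).
Step 2 — ω₀ = 1/√(0.01·0.000134) = 863.9 rad/s.
Step 3 — f₀ = ω₀/(2π) = 137.5 Hz.
Step 4 — Series Q: Q = ω₀L/R = 863.9·0.01/15.4 = 0.561.

(a) f₀ = 137.5 Hz  (b) Q = 0.561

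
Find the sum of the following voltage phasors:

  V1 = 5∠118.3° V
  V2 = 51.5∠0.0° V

Step 1 — Convert each phasor to rectangular form:
  V1 = 5·(cos(118.3°) + j·sin(118.3°)) = -2.37 + j4.402 V
  V2 = 51.5·(cos(0.0°) + j·sin(0.0°)) = 51.5 V
Step 2 — Sum components: V_total = 49.13 + j4.402 V.
Step 3 — Convert to polar: |V_total| = 49.33 V, ∠V_total = 5.1°.

V_total = 49.33∠5.1° V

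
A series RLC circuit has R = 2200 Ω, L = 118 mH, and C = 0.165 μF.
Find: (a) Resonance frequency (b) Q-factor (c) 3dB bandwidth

Step 1 — Resonance: ω₀ = 1/√(LC) = 1/√(0.118·1.65e-07) = 7167 rad/s.
Step 2 — f₀ = ω₀/(2π) = 1141 Hz.
Step 3 — Series Q: Q = ω₀L/R = 7167·0.118/2200 = 0.3844.
Step 4 — Bandwidth: Δω = ω₀/Q = 1.864e+04 rad/s; BW = Δω/(2π) = 2967 Hz.

(a) f₀ = 1141 Hz  (b) Q = 0.3844  (c) BW = 2967 Hz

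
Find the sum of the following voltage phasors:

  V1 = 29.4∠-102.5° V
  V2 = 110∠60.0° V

Step 1 — Convert each phasor to rectangular form:
  V1 = 29.4·(cos(-102.5°) + j·sin(-102.5°)) = -6.363 - j28.7 V
  V2 = 110·(cos(60.0°) + j·sin(60.0°)) = 55 + j95.26 V
Step 2 — Sum components: V_total = 48.64 + j66.56 V.
Step 3 — Convert to polar: |V_total| = 82.44 V, ∠V_total = 53.8°.

V_total = 82.44∠53.8° V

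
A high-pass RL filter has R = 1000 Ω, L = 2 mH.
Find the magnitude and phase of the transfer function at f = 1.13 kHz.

Step 1 — Angular frequency: ω = 2π·1130 = 7100 rad/s.
Step 2 — Transfer function: H(jω) = jωL/(R + jωL).
Step 3 — Numerator jωL = j·14.2; denominator R + jωL = 1000 + j14.2.
Step 4 — H = 0.0002016 + j0.0142.
Step 5 — Magnitude: |H| = 0.0142 (-37.0 dB); phase: φ = 89.2°.

|H| = 0.0142 (-37.0 dB), φ = 89.2°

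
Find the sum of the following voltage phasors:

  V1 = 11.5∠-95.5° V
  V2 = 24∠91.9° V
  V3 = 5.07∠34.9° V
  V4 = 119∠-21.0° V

Step 1 — Convert each phasor to rectangular form:
  V1 = 11.5·(cos(-95.5°) + j·sin(-95.5°)) = -1.102 - j11.45 V
  V2 = 24·(cos(91.9°) + j·sin(91.9°)) = -0.7957 + j23.99 V
  V3 = 5.07·(cos(34.9°) + j·sin(34.9°)) = 4.158 + j2.901 V
  V4 = 119·(cos(-21.0°) + j·sin(-21.0°)) = 111.1 - j42.65 V
Step 2 — Sum components: V_total = 113.4 - j27.21 V.
Step 3 — Convert to polar: |V_total| = 116.6 V, ∠V_total = -13.5°.

V_total = 116.6∠-13.5° V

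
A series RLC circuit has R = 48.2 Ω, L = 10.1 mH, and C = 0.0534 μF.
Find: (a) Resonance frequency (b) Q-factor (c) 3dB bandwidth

Step 1 — Resonance: ω₀ = 1/√(LC) = 1/√(0.0101·5.34e-08) = 4.306e+04 rad/s.
Step 2 — f₀ = ω₀/(2π) = 6853 Hz.
Step 3 — Series Q: Q = ω₀L/R = 4.306e+04·0.0101/48.2 = 9.023.
Step 4 — Bandwidth: Δω = ω₀/Q = 4772 rad/s; BW = Δω/(2π) = 759.5 Hz.

(a) f₀ = 6853 Hz  (b) Q = 9.023  (c) BW = 759.5 Hz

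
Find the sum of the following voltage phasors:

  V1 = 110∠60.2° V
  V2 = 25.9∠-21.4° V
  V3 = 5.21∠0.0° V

Step 1 — Convert each phasor to rectangular form:
  V1 = 110·(cos(60.2°) + j·sin(60.2°)) = 54.67 + j95.45 V
  V2 = 25.9·(cos(-21.4°) + j·sin(-21.4°)) = 24.11 - j9.45 V
  V3 = 5.21·(cos(0.0°) + j·sin(0.0°)) = 5.21 V
Step 2 — Sum components: V_total = 83.99 + j86 V.
Step 3 — Convert to polar: |V_total| = 120.2 V, ∠V_total = 45.7°.

V_total = 120.2∠45.7° V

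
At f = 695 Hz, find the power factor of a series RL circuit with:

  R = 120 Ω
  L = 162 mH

Step 1 — Angular frequency: ω = 2π·f = 2π·695 = 4367 rad/s.
Step 2 — Component impedances:
  R: Z = R = 120 Ω
  L: Z = jωL = j·4367·0.162 = 0 + j707.4 Ω
Step 3 — Series combination: Z_total = R + L = 120 + j707.4 Ω = 717.5∠80.4° Ω.
Step 4 — Power factor: PF = cos(φ) = Re(Z)/|Z| = 120/717.5 = 0.1672.
Step 5 — Type: Im(Z) = 707.4 ⇒ lagging (phase φ = 80.4°).

PF = 0.1672 (lagging, φ = 80.4°)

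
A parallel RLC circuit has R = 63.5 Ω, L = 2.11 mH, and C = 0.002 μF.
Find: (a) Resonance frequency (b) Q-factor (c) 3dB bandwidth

Step 1 — Resonance: ω₀ = 1/√(LC) = 1/√(0.00211·2e-09) = 4.868e+05 rad/s.
Step 2 — f₀ = ω₀/(2π) = 7.748e+04 Hz.
Step 3 — Parallel Q: Q = R/(ω₀L) = 63.5/(4.868e+05·0.00211) = 0.06182.
Step 4 — Bandwidth: Δω = ω₀/Q = 7.874e+06 rad/s; BW = Δω/(2π) = 1.253e+06 Hz.

(a) f₀ = 7.748e+04 Hz  (b) Q = 0.06182  (c) BW = 1.253e+06 Hz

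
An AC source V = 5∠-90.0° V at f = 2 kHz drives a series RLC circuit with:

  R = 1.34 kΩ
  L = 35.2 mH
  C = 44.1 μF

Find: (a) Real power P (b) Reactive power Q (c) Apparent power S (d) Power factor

Step 1 — Angular frequency: ω = 2π·f = 2π·2000 = 1.257e+04 rad/s.
Step 2 — Component impedances:
  R: Z = R = 1340 Ω
  L: Z = jωL = j·1.257e+04·0.0352 = 0 + j442.3 Ω
  C: Z = 1/(jωC) = -j/(ω·C) = 0 - j1.804 Ω
Step 3 — Series combination: Z_total = R + L + C = 1340 + j440.5 Ω = 1411∠18.2° Ω.
Step 4 — Source phasor: V = 5∠-90.0° V = 0 - j5 V.
Step 5 — Current: I = V / Z = -0.001107 - j0.003367 A = 0.003545∠-108.2° A.
Step 6 — Complex power: S = V·I* = 0.01684 + j0.005535 VA.
Step 7 — Real power: P = Re(S) = 0.01684 W.
Step 8 — Reactive power: Q = Im(S) = 0.005535 VAR.
Step 9 — Apparent power: |S| = 0.01772 VA.
Step 10 — Power factor: PF = P/|S| = 0.95 (lagging).

(a) P = 0.01684 W  (b) Q = 0.005535 VAR  (c) S = 0.01772 VA  (d) PF = 0.95 (lagging)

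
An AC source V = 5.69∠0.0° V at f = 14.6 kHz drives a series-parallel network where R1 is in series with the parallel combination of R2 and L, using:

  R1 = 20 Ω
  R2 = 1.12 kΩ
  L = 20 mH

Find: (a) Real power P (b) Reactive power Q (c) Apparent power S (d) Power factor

Step 1 — Angular frequency: ω = 2π·f = 2π·1.46e+04 = 9.173e+04 rad/s.
Step 2 — Component impedances:
  R1: Z = R = 20 Ω
  R2: Z = R = 1120 Ω
  L: Z = jωL = j·9.173e+04·0.02 = 0 + j1835 Ω
Step 3 — Parallel branch: R2 || L = 1/(1/R2 + 1/L) = 815.9 + j498.1 Ω.
Step 4 — Series with R1: Z_total = R1 + (R2 || L) = 835.9 + j498.1 Ω = 973.1∠30.8° Ω.
Step 5 — Source phasor: V = 5.69∠0.0° V = 5.69 V.
Step 6 — Current: I = V / Z = 0.005023 - j0.002993 A = 0.005847∠-30.8° A.
Step 7 — Complex power: S = V·I* = 0.02858 + j0.01703 VA.
Step 8 — Real power: P = Re(S) = 0.02858 W.
Step 9 — Reactive power: Q = Im(S) = 0.01703 VAR.
Step 10 — Apparent power: |S| = 0.03327 VA.
Step 11 — Power factor: PF = P/|S| = 0.8591 (lagging).

(a) P = 0.02858 W  (b) Q = 0.01703 VAR  (c) S = 0.03327 VA  (d) PF = 0.8591 (lagging)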